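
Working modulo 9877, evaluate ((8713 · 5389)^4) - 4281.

8713 · 5389 = 46954357 ≡ 8976 (mod 9877)
(8976)^4 ≡ 5049 (mod 9877)
5049 - 4281 = 768

768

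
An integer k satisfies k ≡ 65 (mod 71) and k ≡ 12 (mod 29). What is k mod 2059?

1201

71⁻¹ mod 29: 71×9 ≡ 1 (mod 29), so 71⁻¹ ≡ 9.
k = 65 + 71×((12 − 65)×9 mod 29) = 65 + 71×16 = 1201.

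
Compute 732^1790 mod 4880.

732^1 ≡ 732 (mod 4880)
732^2 ≡ 732^2 = 535824 ≡ 3904 (mod 4880)
732^4 ≡ 3904^2 = 15241216 ≡ 976 (mod 4880)
732^8 ≡ 976^2 = 952576 ≡ 976 (mod 4880)
732^16 ≡ 976^2 = 952576 ≡ 976 (mod 4880)
732^32 ≡ 976^2 = 952576 ≡ 976 (mod 4880)
732^64 ≡ 976^2 = 952576 ≡ 976 (mod 4880)
732^128 ≡ 976^2 = 952576 ≡ 976 (mod 4880)
732^256 ≡ 976^2 = 952576 ≡ 976 (mod 4880)
732^512 ≡ 976^2 = 952576 ≡ 976 (mod 4880)
732^1024 ≡ 976^2 = 952576 ≡ 976 (mod 4880)
732^1790 = 732^1024 · 732^512 · 732^128 · 732^64 · 732^32 · 732^16 · 732^8 · 732^4 · 732^2 ≡ 976 · 976 · 976 · 976 · 976 · 976 · 976 · 976 · 3904 (mod 4880).
Accumulate the product:
976 · 976 = 952576 ≡ 976
976 · 976 = 952576 ≡ 976
976 · 976 = 952576 ≡ 976
976 · 976 = 952576 ≡ 976
976 · 976 = 952576 ≡ 976
976 · 976 = 952576 ≡ 976
976 · 976 = 952576 ≡ 976
976 · 3904 = 3810304 ≡ 3904

3904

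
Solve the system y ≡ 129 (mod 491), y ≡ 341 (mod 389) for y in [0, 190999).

491⁻¹ mod 389: 491*164 ≡ 1 (mod 389), so 491⁻¹ ≡ 164.
y = 129 + 491*((341 − 129)*164 mod 389) = 129 + 491*147 = 72306.
Check: 72306 mod 491 = 129, 72306 mod 389 = 341. ✓

72306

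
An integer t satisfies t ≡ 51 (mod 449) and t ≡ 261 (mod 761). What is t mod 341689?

449⁻¹ mod 761: 449×100 ≡ 1 (mod 761), so 449⁻¹ ≡ 100.
t = 51 + 449×((261 − 51)×100 mod 761) = 51 + 449×453 = 203448.
Check: 203448 mod 449 = 51, 203448 mod 761 = 261. ✓

203448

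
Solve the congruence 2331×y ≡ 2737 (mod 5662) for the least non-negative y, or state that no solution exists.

4677

gcd(2331, 5662) = 1, so a unique solution mod 5662 exists.
2331⁻¹ ≡ 3233 (mod 5662).
y ≡ 3233×2737 ≡ 4677 (mod 5662).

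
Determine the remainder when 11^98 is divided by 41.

Compute successive squares:
98 in binary is 1100010, i.e. 98 = 64 + 32 + 2.
11^1 ≡ 11 (mod 41)
11^2 ≡ 11^2 = 121 ≡ 39 (mod 41)
11^4 ≡ 39^2 = 1521 ≡ 4 (mod 41)
11^8 ≡ 4^2 = 16 (mod 41)
11^16 ≡ 16^2 = 256 ≡ 10 (mod 41)
11^32 ≡ 10^2 = 100 ≡ 18 (mod 41)
11^64 ≡ 18^2 = 324 ≡ 37 (mod 41)
11^98 = 11^64 × 11^32 × 11^2 ≡ 37 × 18 × 39 (mod 41).
Accumulate the product:
37 × 18 = 666 ≡ 10
10 × 39 = 390 ≡ 21

21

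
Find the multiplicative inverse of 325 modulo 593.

489

593 = 1×325 + 268
325 = 1×268 + 57
268 = 4×57 + 40
57 = 1×40 + 17
40 = 2×17 + 6
17 = 2×6 + 5
6 = 1×5 + 1
5 = 5×1 + 0
gcd(325, 593) = 1, so the inverse exists.
Back-substitute for 1:
1 = 1×6 − 1×5
  = −1×17 + 3×6
  = 3×40 − 7×17
  = −7×57 + 10×40
  = 10×268 − 47×57
  = −47×325 + 57×268
  = 57×593 − 104×325
So 325⁻¹ ≡ −104 ≡ 489 (mod 593).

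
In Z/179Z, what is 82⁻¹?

Run the extended Euclidean algorithm:
179 = 2*82 + 15
82 = 5*15 + 7
15 = 2*7 + 1
7 = 7*1 + 0
gcd(82, 179) = 1, so the inverse exists.
Back-substitute for 1:
1 = 1*15 − 2*7
  = −2*82 + 11*15
  = 11*179 − 24*82
So 82⁻¹ ≡ −24 ≡ 155 (mod 179).

155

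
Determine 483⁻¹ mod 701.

701 = 1*483 + 218
483 = 2*218 + 47
218 = 4*47 + 30
47 = 1*30 + 17
30 = 1*17 + 13
17 = 1*13 + 4
13 = 3*4 + 1
4 = 4*1 + 0
gcd(483, 701) = 1, so the inverse exists.
Back-substitute for 1:
1 = 1*13 − 3*4
  = −3*17 + 4*13
  = 4*30 − 7*17
  = −7*47 + 11*30
  = 11*218 − 51*47
  = −51*483 + 113*218
  = 113*701 − 164*483
So 483⁻¹ ≡ −164 ≡ 537 (mod 701).

537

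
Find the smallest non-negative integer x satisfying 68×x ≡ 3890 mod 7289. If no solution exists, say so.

4988

gcd(68, 7289) = 1, so a unique solution mod 7289 exists.
68⁻¹ ≡ 5038 (mod 7289).
x ≡ 5038×3890 ≡ 4988 (mod 7289).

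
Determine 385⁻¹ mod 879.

879 = 2·385 + 109
385 = 3·109 + 58
109 = 1·58 + 51
58 = 1·51 + 7
51 = 7·7 + 2
7 = 3·2 + 1
2 = 2·1 + 0
gcd(385, 879) = 1, so the inverse exists.
Bézout: 1 = −166·879 + 379·385.
So 385⁻¹ ≡ 379 (mod 879).

379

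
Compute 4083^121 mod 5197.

2491

4083^1 ≡ 4083 (mod 5197)
4083^2 ≡ 4083^2 = 16670889 ≡ 4110 (mod 5197)
4083^4 ≡ 4110^2 = 16892100 ≡ 1850 (mod 5197)
4083^8 ≡ 1850^2 = 3422500 ≡ 2874 (mod 5197)
4083^16 ≡ 2874^2 = 8259876 ≡ 1843 (mod 5197)
4083^32 ≡ 1843^2 = 3396649 ≡ 3008 (mod 5197)
4083^64 ≡ 3008^2 = 9048064 ≡ 87 (mod 5197)
4083^121 = 4083^64 · 4083^32 · 4083^16 · 4083^8 · 4083^1 ≡ 87 · 3008 · 1843 · 2874 · 4083 (mod 5197).
Accumulate the product:
87 · 3008 = 261696 ≡ 1846
1846 · 1843 = 3402178 ≡ 3340
3340 · 2874 = 9599160 ≡ 301
301 · 4083 = 1228983 ≡ 2491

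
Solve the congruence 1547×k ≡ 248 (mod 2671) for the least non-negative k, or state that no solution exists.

1283

gcd(1547, 2671) = 1, so a unique solution mod 2671 exists.
1547⁻¹ ≡ 2450 (mod 2671).
k ≡ 2450×248 ≡ 1283 (mod 2671).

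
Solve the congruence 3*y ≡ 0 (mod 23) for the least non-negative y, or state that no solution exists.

gcd(3, 23) = 1, so a unique solution mod 23 exists.
3⁻¹ ≡ 8 (mod 23).
y ≡ 8*0 ≡ 0 (mod 23).

0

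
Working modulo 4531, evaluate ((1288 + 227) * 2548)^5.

1288 + 227 = 1515
1515 * 2548 = 3860220 ≡ 4339 (mod 4531)
(4339)^5 ≡ 2928 (mod 4531)

2928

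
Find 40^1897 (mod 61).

40

1897 in binary is 11101101001, i.e. 1897 = 1024 + 512 + 256 + 64 + 32 + 8 + 1.
40^1 ≡ 40 (mod 61)
40^2 ≡ 40^2 = 1600 ≡ 14 (mod 61)
40^4 ≡ 14^2 = 196 ≡ 13 (mod 61)
40^8 ≡ 13^2 = 169 ≡ 47 (mod 61)
40^16 ≡ 47^2 = 2209 ≡ 13 (mod 61)
40^32 ≡ 13^2 = 169 ≡ 47 (mod 61)
40^64 ≡ 47^2 = 2209 ≡ 13 (mod 61)
40^128 ≡ 13^2 = 169 ≡ 47 (mod 61)
40^256 ≡ 47^2 = 2209 ≡ 13 (mod 61)
40^512 ≡ 13^2 = 169 ≡ 47 (mod 61)
40^1024 ≡ 47^2 = 2209 ≡ 13 (mod 61)
40^1897 = 40^1024 × 40^512 × 40^256 × 40^64 × 40^32 × 40^8 × 40^1 ≡ 13 × 47 × 13 × 13 × 47 × 47 × 40 (mod 61).
Accumulate the product:
13 × 47 = 611 ≡ 1
1 × 13 = 13
13 × 13 = 169 ≡ 47
47 × 47 = 2209 ≡ 13
13 × 47 = 611 ≡ 1
1 × 40 = 40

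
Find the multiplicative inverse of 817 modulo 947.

896

947 = 1·817 + 130
817 = 6·130 + 37
130 = 3·37 + 19
37 = 1·19 + 18
19 = 1·18 + 1
18 = 18·1 + 0
gcd(817, 947) = 1, so the inverse exists.
Bézout: 1 = 44·947 − 51·817.
So 817⁻¹ ≡ −51 ≡ 896 (mod 947).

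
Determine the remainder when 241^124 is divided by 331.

124 in binary is 1111100, i.e. 124 = 64 + 32 + 16 + 8 + 4.
241^1 ≡ 241 (mod 331)
241^2 ≡ 241^2 = 58081 ≡ 156 (mod 331)
241^4 ≡ 156^2 = 24336 ≡ 173 (mod 331)
241^8 ≡ 173^2 = 29929 ≡ 139 (mod 331)
241^16 ≡ 139^2 = 19321 ≡ 123 (mod 331)
241^32 ≡ 123^2 = 15129 ≡ 234 (mod 331)
241^64 ≡ 234^2 = 54756 ≡ 141 (mod 331)
241^124 = 241^64 × 241^32 × 241^16 × 241^8 × 241^4 ≡ 141 × 234 × 123 × 139 × 173 (mod 331).
Accumulate the product:
141 × 234 = 32994 ≡ 225
225 × 123 = 27675 ≡ 202
202 × 139 = 28078 ≡ 274
274 × 173 = 47402 ≡ 69

69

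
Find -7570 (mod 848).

62

-7570 = -9*848 + 62, so -7570 ≡ 62 (mod 848).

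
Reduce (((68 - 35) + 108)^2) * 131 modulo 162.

99

68 - 35 = 33
33 + 108 = 141
(141)^2 ≡ 117 (mod 162)
117 * 131 = 15327 ≡ 99 (mod 162)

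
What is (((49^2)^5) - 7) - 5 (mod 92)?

65

(49)^2 ≡ 9 (mod 92)
(9)^5 ≡ 77 (mod 92)
77 - 7 = 70
70 - 5 = 65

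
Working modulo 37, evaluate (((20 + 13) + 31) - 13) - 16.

35

20 + 13 = 33
33 + 31 = 64 ≡ 27 (mod 37)
27 - 13 = 14
14 - 16 = -2 ≡ 35 (mod 37)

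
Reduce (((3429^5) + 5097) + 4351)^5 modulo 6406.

1665

(3429)^5 ≡ 1323 (mod 6406)
1323 + 5097 = 6420 ≡ 14 (mod 6406)
14 + 4351 = 4365
(4365)^5 ≡ 1665 (mod 6406)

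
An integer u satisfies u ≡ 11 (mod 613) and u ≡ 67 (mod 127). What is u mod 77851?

613⁻¹ mod 127: 613×75 ≡ 1 (mod 127), so 613⁻¹ ≡ 75.
u = 11 + 613×((67 − 11)×75 mod 127) = 11 + 613×9 = 5528.
Check: 5528 mod 613 = 11, 5528 mod 127 = 67. ✓

5528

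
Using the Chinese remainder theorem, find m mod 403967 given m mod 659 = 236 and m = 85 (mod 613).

59546

659⁻¹ mod 613: 659×40 ≡ 1 (mod 613), so 659⁻¹ ≡ 40.
m = 236 + 659×((85 − 236)×40 mod 613) = 236 + 659×90 = 59546.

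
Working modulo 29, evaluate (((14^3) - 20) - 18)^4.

(14)^3 ≡ 18 (mod 29)
18 - 20 = -2 ≡ 27 (mod 29)
27 - 18 = 9
(9)^4 ≡ 7 (mod 29)

7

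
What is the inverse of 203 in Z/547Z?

Apply the Euclidean algorithm and back-substitute:
547 = 2·203 + 141
203 = 1·141 + 62
141 = 2·62 + 17
62 = 3·17 + 11
17 = 1·11 + 6
11 = 1·6 + 5
6 = 1·5 + 1
5 = 5·1 + 0
gcd(203, 547) = 1, so the inverse exists.
Bézout: 1 = 36·547 − 97·203.
So 203⁻¹ ≡ −97 ≡ 450 (mod 547).

450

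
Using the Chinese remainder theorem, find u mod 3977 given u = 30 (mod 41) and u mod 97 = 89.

41⁻¹ mod 97: 41×71 ≡ 1 (mod 97), so 41⁻¹ ≡ 71.
u = 30 + 41×((89 − 30)×71 mod 97) = 30 + 41×18 = 768.
Check: 768 mod 41 = 30, 768 mod 97 = 89. ✓

768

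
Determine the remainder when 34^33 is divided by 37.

Compute successive squares:
33 in binary is 100001, i.e. 33 = 32 + 1.
34^1 ≡ 34 (mod 37)
34^2 ≡ 34^2 = 1156 ≡ 9 (mod 37)
34^4 ≡ 9^2 = 81 ≡ 7 (mod 37)
34^8 ≡ 7^2 = 49 ≡ 12 (mod 37)
34^16 ≡ 12^2 = 144 ≡ 33 (mod 37)
34^32 ≡ 33^2 = 1089 ≡ 16 (mod 37)
34^33 = 34^32 · 34^1 ≡ 16 · 34 (mod 37).
16 · 34 = 544 ≡ 26 (mod 37).

26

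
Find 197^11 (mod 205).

Compute successive squares:
11 in binary is 1011, i.e. 11 = 8 + 2 + 1.
197^1 ≡ 197 (mod 205)
197^2 ≡ 197^2 = 38809 ≡ 64 (mod 205)
197^4 ≡ 64^2 = 4096 ≡ 201 (mod 205)
197^8 ≡ 201^2 = 40401 ≡ 16 (mod 205)
197^11 = 197^8 · 197^2 · 197^1 ≡ 16 · 64 · 197 (mod 205).
Accumulate the product:
16 · 64 = 1024 ≡ 204
204 · 197 = 40188 ≡ 8

8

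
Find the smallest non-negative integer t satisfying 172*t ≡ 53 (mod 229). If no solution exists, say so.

212

gcd(172, 229) = 1, so a unique solution mod 229 exists.
172⁻¹ ≡ 4 (mod 229).
t ≡ 4*53 ≡ 212 (mod 229).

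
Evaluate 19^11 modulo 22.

By square-and-multiply:
11 in binary is 1011, i.e. 11 = 8 + 2 + 1.
19^1 ≡ 19 (mod 22)
19^2 ≡ 19^2 = 361 ≡ 9 (mod 22)
19^4 ≡ 9^2 = 81 ≡ 15 (mod 22)
19^8 ≡ 15^2 = 225 ≡ 5 (mod 22)
19^11 = 19^8 × 19^2 × 19^1 ≡ 5 × 9 × 19 (mod 22).
Accumulate the product:
5 × 9 = 45 ≡ 1
1 × 19 = 19

19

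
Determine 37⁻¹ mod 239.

239 = 6×37 + 17
37 = 2×17 + 3
17 = 5×3 + 2
3 = 1×2 + 1
2 = 2×1 + 0
gcd(37, 239) = 1, so the inverse exists.
Back-substitute for 1:
1 = 1×3 − 1×2
  = −1×17 + 6×3
  = 6×37 − 13×17
  = −13×239 + 84×37
So 37⁻¹ ≡ 84 (mod 239).

84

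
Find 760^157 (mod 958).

838

Using repeated squaring:
157 in binary is 10011101, i.e. 157 = 128 + 16 + 8 + 4 + 1.
760^1 ≡ 760 (mod 958)
760^2 ≡ 760^2 = 577600 ≡ 884 (mod 958)
760^4 ≡ 884^2 = 781456 ≡ 686 (mod 958)
760^8 ≡ 686^2 = 470596 ≡ 218 (mod 958)
760^16 ≡ 218^2 = 47524 ≡ 582 (mod 958)
760^32 ≡ 582^2 = 338724 ≡ 550 (mod 958)
760^64 ≡ 550^2 = 302500 ≡ 730 (mod 958)
760^128 ≡ 730^2 = 532900 ≡ 252 (mod 958)
760^157 = 760^128 * 760^16 * 760^8 * 760^4 * 760^1 ≡ 252 * 582 * 218 * 686 * 760 (mod 958).
Accumulate the product:
252 * 582 = 146664 ≡ 90
90 * 218 = 19620 ≡ 460
460 * 686 = 315560 ≡ 378
378 * 760 = 287280 ≡ 838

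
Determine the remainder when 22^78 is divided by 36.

28

By square-and-multiply:
22^1 ≡ 22 (mod 36)
22^2 ≡ 22^2 = 484 ≡ 16 (mod 36)
22^4 ≡ 16^2 = 256 ≡ 4 (mod 36)
22^8 ≡ 4^2 = 16 (mod 36)
22^16 ≡ 16^2 = 256 ≡ 4 (mod 36)
22^32 ≡ 4^2 = 16 (mod 36)
22^64 ≡ 16^2 = 256 ≡ 4 (mod 36)
22^78 = 22^64 × 22^8 × 22^4 × 22^2 ≡ 4 × 16 × 4 × 16 (mod 36).
Accumulate the product:
4 × 16 = 64 ≡ 28
28 × 4 = 112 ≡ 4
4 × 16 = 64 ≡ 28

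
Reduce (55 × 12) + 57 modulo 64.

13

55 × 12 = 660 ≡ 20 (mod 64)
20 + 57 = 77 ≡ 13 (mod 64)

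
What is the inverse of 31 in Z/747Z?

241

747 = 24×31 + 3
31 = 10×3 + 1
3 = 3×1 + 0
gcd(31, 747) = 1, so the inverse exists.
Back-substitute for 1:
1 = 1×31 − 10×3
  = −10×747 + 241×31
So 31⁻¹ ≡ 241 (mod 747).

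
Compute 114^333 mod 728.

64

Compute successive squares:
114^1 ≡ 114 (mod 728)
114^2 ≡ 114^2 = 12996 ≡ 620 (mod 728)
114^4 ≡ 620^2 = 384400 ≡ 16 (mod 728)
114^8 ≡ 16^2 = 256 (mod 728)
114^16 ≡ 256^2 = 65536 ≡ 16 (mod 728)
114^32 ≡ 16^2 = 256 (mod 728)
114^64 ≡ 256^2 = 65536 ≡ 16 (mod 728)
114^128 ≡ 16^2 = 256 (mod 728)
114^256 ≡ 256^2 = 65536 ≡ 16 (mod 728)
114^333 = 114^256 × 114^64 × 114^8 × 114^4 × 114^1 ≡ 16 × 16 × 256 × 16 × 114 (mod 728).
Accumulate the product:
16 × 16 = 256
256 × 256 = 65536 ≡ 16
16 × 16 = 256
256 × 114 = 29184 ≡ 64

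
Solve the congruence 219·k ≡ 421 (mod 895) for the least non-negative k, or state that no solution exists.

gcd(219, 895) = 1, so a unique solution mod 895 exists.
219⁻¹ ≡ 94 (mod 895).
k ≡ 94·421 ≡ 194 (mod 895).

194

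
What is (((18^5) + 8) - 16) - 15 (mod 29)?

21

(18)^5 ≡ 15 (mod 29)
15 + 8 = 23
23 - 16 = 7
7 - 15 = -8 ≡ 21 (mod 29)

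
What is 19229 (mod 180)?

19229 = 106·180 + 149, so 19229 ≡ 149 (mod 180).

149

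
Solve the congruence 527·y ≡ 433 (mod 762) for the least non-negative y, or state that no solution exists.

611

gcd(527, 762) = 1, so a unique solution mod 762 exists.
527⁻¹ ≡ 107 (mod 762).
y ≡ 107·433 ≡ 611 (mod 762).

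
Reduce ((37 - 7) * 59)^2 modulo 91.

43

37 - 7 = 30
30 * 59 = 1770 ≡ 41 (mod 91)
(41)^2 ≡ 43 (mod 91)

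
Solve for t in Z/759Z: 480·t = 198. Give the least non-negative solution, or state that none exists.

gcd(480, 759) = 3, and 3 | 198, so solutions exist.
Divide through by 3: 160·t = 66 (mod 253).
160⁻¹ ≡ 68 (mod 253).
t ≡ 68·66 ≡ 187 (mod 253).
The smallest non-negative solution is t = 187.

187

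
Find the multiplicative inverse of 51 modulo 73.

Run the extended Euclidean algorithm:
73 = 1·51 + 22
51 = 2·22 + 7
22 = 3·7 + 1
7 = 7·1 + 0
gcd(51, 73) = 1, so the inverse exists.
Back-substitute for 1:
1 = 1·22 − 3·7
  = −3·51 + 7·22
  = 7·73 − 10·51
So 51⁻¹ ≡ −10 ≡ 63 (mod 73).

63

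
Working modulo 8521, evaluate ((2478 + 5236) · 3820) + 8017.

2478 + 5236 = 7714
7714 · 3820 = 29467480 ≡ 1862 (mod 8521)
1862 + 8017 = 9879 ≡ 1358 (mod 8521)

1358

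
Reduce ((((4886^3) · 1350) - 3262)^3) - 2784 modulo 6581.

1828

(4886)^3 ≡ 4681 (mod 6581)
4681 · 1350 = 6319350 ≡ 1590 (mod 6581)
1590 - 3262 = -1672 ≡ 4909 (mod 6581)
(4909)^3 ≡ 4612 (mod 6581)
4612 - 2784 = 1828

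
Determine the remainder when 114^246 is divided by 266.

Compute successive squares:
246 in binary is 11110110, i.e. 246 = 128 + 64 + 32 + 16 + 4 + 2.
114^1 ≡ 114 (mod 266)
114^2 ≡ 114^2 = 12996 ≡ 228 (mod 266)
114^4 ≡ 228^2 = 51984 ≡ 114 (mod 266)
114^8 ≡ 114^2 = 12996 ≡ 228 (mod 266)
114^16 ≡ 228^2 = 51984 ≡ 114 (mod 266)
114^32 ≡ 114^2 = 12996 ≡ 228 (mod 266)
114^64 ≡ 228^2 = 51984 ≡ 114 (mod 266)
114^128 ≡ 114^2 = 12996 ≡ 228 (mod 266)
114^246 = 114^128 × 114^64 × 114^32 × 114^16 × 114^4 × 114^2 ≡ 228 × 114 × 228 × 114 × 114 × 228 (mod 266).
Accumulate the product:
228 × 114 = 25992 ≡ 190
190 × 228 = 43320 ≡ 228
228 × 114 = 25992 ≡ 190
190 × 114 = 21660 ≡ 114
114 × 228 = 25992 ≡ 190

190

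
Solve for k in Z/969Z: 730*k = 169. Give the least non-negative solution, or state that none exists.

52

gcd(730, 969) = 1, so a unique solution mod 969 exists.
730⁻¹ ≡ 373 (mod 969).
k ≡ 373*169 ≡ 52 (mod 969).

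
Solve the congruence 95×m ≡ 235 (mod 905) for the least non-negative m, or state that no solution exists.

12

gcd(95, 905) = 5, and 5 | 235, so solutions exist.
Divide through by 5: 19×m = 47 (mod 181).
19⁻¹ ≡ 162 (mod 181).
m ≡ 162×47 ≡ 12 (mod 181).
The smallest non-negative solution is m = 12.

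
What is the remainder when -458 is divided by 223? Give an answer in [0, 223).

-458 = -3×223 + 211, so -458 ≡ 211 (mod 223).

211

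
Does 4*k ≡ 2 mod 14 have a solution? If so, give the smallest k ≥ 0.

4

gcd(4, 14) = 2, and 2 | 2, so solutions exist.
Divide through by 2: 2*k ≡ 1 (mod 7).
2⁻¹ ≡ 4 (mod 7).
k ≡ 4*1 ≡ 4 (mod 7).
The smallest non-negative solution is k = 4.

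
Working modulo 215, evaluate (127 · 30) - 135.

127 · 30 = 3810 ≡ 155 (mod 215)
155 - 135 = 20

20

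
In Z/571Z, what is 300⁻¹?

512

571 = 1*300 + 271
300 = 1*271 + 29
271 = 9*29 + 10
29 = 2*10 + 9
10 = 1*9 + 1
9 = 9*1 + 0
gcd(300, 571) = 1, so the inverse exists.
Bézout: 1 = 31*571 − 59*300.
So 300⁻¹ ≡ −59 ≡ 512 (mod 571).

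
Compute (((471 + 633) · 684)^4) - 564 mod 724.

416

471 + 633 = 1104 ≡ 380 (mod 724)
380 · 684 = 259920 ≡ 4 (mod 724)
(4)^4 ≡ 256 (mod 724)
256 - 564 = -308 ≡ 416 (mod 724)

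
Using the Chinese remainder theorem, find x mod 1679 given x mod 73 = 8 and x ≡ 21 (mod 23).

73⁻¹ mod 23: 73×6 ≡ 1 (mod 23), so 73⁻¹ ≡ 6.
x = 8 + 73×((21 − 8)×6 mod 23) = 8 + 73×9 = 665.
Check: 665 mod 73 = 8, 665 mod 23 = 21. ✓

665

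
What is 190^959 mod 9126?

1864

959 in binary is 1110111111, i.e. 959 = 512 + 256 + 128 + 32 + 16 + 8 + 4 + 2 + 1.
190^1 ≡ 190 (mod 9126)
190^2 ≡ 190^2 = 36100 ≡ 8722 (mod 9126)
190^4 ≡ 8722^2 = 76073284 ≡ 8074 (mod 9126)
190^8 ≡ 8074^2 = 65189476 ≡ 2458 (mod 9126)
190^16 ≡ 2458^2 = 6041764 ≡ 352 (mod 9126)
190^32 ≡ 352^2 = 123904 ≡ 5266 (mod 9126)
190^64 ≡ 5266^2 = 27730756 ≡ 5968 (mod 9126)
190^128 ≡ 5968^2 = 35617024 ≡ 7372 (mod 9126)
190^256 ≡ 7372^2 = 54346384 ≡ 1054 (mod 9126)
190^512 ≡ 1054^2 = 1110916 ≡ 6670 (mod 9126)
190^959 = 190^512 * 190^256 * 190^128 * 190^32 * 190^16 * 190^8 * 190^4 * 190^2 * 190^1 ≡ 6670 * 1054 * 7372 * 5266 * 352 * 2458 * 8074 * 8722 * 190 (mod 9126).
Accumulate the product:
6670 * 1054 = 7030180 ≡ 3160
3160 * 7372 = 23295520 ≡ 5968
5968 * 5266 = 31427488 ≡ 6670
6670 * 352 = 2347840 ≡ 2458
2458 * 2458 = 6041764 ≡ 352
352 * 8074 = 2842048 ≡ 3862
3862 * 8722 = 33684364 ≡ 298
298 * 190 = 56620 ≡ 1864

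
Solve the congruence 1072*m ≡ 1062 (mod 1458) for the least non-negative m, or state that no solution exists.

gcd(1072, 1458) = 2, and 2 | 1062, so solutions exist.
Divide through by 2: 536*m mod 729 = 531.
536⁻¹ ≡ 695 (mod 729).
m ≡ 695*531 ≡ 171 (mod 729).
The smallest non-negative solution is m = 171.

171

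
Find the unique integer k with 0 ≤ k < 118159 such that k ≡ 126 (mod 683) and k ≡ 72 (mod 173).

4224

683⁻¹ mod 173: 683·96 ≡ 1 (mod 173), so 683⁻¹ ≡ 96.
k = 126 + 683·((72 − 126)·96 mod 173) = 126 + 683·6 = 4224.
Check: 4224 mod 683 = 126, 4224 mod 173 = 72. ✓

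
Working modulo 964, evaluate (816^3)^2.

320

(816)^3 ≡ 140 (mod 964)
(140)^2 ≡ 320 (mod 964)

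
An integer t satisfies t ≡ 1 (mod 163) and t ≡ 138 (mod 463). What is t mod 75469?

163⁻¹ mod 463: 163·196 ≡ 1 (mod 463), so 163⁻¹ ≡ 196.
t = 1 + 163·((138 − 1)·196 mod 463) = 1 + 163·461 = 75144.

75144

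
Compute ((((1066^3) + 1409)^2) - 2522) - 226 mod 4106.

(1066)^3 ≡ 3376 (mod 4106)
3376 + 1409 = 4785 ≡ 679 (mod 4106)
(679)^2 ≡ 1169 (mod 4106)
1169 - 2522 = -1353 ≡ 2753 (mod 4106)
2753 - 226 = 2527

2527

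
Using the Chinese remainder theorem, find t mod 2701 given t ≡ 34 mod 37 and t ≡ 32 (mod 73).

37⁻¹ mod 73: 37*2 ≡ 1 (mod 73), so 37⁻¹ ≡ 2.
t = 34 + 37*((32 − 34)*2 mod 73) = 34 + 37*69 = 2587.

2587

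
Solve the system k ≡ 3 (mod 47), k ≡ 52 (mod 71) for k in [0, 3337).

47⁻¹ mod 71: 47×68 ≡ 1 (mod 71), so 47⁻¹ ≡ 68.
k = 3 + 47×((52 − 3)×68 mod 71) = 3 + 47×66 = 3105.

3105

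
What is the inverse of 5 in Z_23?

By the extended Euclidean algorithm:
23 = 4*5 + 3
5 = 1*3 + 2
3 = 1*2 + 1
2 = 2*1 + 0
gcd(5, 23) = 1, so the inverse exists.
Bézout: 1 = 2*23 − 9*5.
So 5⁻¹ ≡ −9 ≡ 14 (mod 23).

14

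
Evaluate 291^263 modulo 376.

263 in binary is 100000111, i.e. 263 = 256 + 4 + 2 + 1.
291^1 ≡ 291 (mod 376)
291^2 ≡ 291^2 = 84681 ≡ 81 (mod 376)
291^4 ≡ 81^2 = 6561 ≡ 169 (mod 376)
291^8 ≡ 169^2 = 28561 ≡ 361 (mod 376)
291^16 ≡ 361^2 = 130321 ≡ 225 (mod 376)
291^32 ≡ 225^2 = 50625 ≡ 241 (mod 376)
291^64 ≡ 241^2 = 58081 ≡ 177 (mod 376)
291^128 ≡ 177^2 = 31329 ≡ 121 (mod 376)
291^256 ≡ 121^2 = 14641 ≡ 353 (mod 376)
291^263 = 291^256 * 291^4 * 291^2 * 291^1 ≡ 353 * 169 * 81 * 291 (mod 376).
Accumulate the product:
353 * 169 = 59657 ≡ 249
249 * 81 = 20169 ≡ 241
241 * 291 = 70131 ≡ 195

195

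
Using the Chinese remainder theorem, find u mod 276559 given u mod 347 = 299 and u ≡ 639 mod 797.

347⁻¹ mod 797: 347·147 ≡ 1 (mod 797), so 347⁻¹ ≡ 147.
u = 299 + 347·((639 − 299)·147 mod 797) = 299 + 347·566 = 196701.

196701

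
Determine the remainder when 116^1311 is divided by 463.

1311 in binary is 10100011111, i.e. 1311 = 1024 + 256 + 16 + 8 + 4 + 2 + 1.
116^1 ≡ 116 (mod 463)
116^2 ≡ 116^2 = 13456 ≡ 29 (mod 463)
116^4 ≡ 29^2 = 841 ≡ 378 (mod 463)
116^8 ≡ 378^2 = 142884 ≡ 280 (mod 463)
116^16 ≡ 280^2 = 78400 ≡ 153 (mod 463)
116^32 ≡ 153^2 = 23409 ≡ 259 (mod 463)
116^64 ≡ 259^2 = 67081 ≡ 409 (mod 463)
116^128 ≡ 409^2 = 167281 ≡ 138 (mod 463)
116^256 ≡ 138^2 = 19044 ≡ 61 (mod 463)
116^512 ≡ 61^2 = 3721 ≡ 17 (mod 463)
116^1024 ≡ 17^2 = 289 (mod 463)
116^1311 = 116^1024 * 116^256 * 116^16 * 116^8 * 116^4 * 116^2 * 116^1 ≡ 289 * 61 * 153 * 280 * 378 * 29 * 116 (mod 463).
Accumulate the product:
289 * 61 = 17629 ≡ 35
35 * 153 = 5355 ≡ 262
262 * 280 = 73360 ≡ 206
206 * 378 = 77868 ≡ 84
84 * 29 = 2436 ≡ 121
121 * 116 = 14036 ≡ 146

146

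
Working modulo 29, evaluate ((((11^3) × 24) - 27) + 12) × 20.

(11)^3 ≡ 26 (mod 29)
26 × 24 = 624 ≡ 15 (mod 29)
15 - 27 = -12 ≡ 17 (mod 29)
17 + 12 = 29 ≡ 0 (mod 29)
0 × 20 = 0

0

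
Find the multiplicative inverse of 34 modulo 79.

7

79 = 2·34 + 11
34 = 3·11 + 1
11 = 11·1 + 0
gcd(34, 79) = 1, so the inverse exists.
Bézout: 1 = −3·79 + 7·34.
So 34⁻¹ ≡ 7 (mod 79).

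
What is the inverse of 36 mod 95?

Apply the Euclidean algorithm and back-substitute:
95 = 2*36 + 23
36 = 1*23 + 13
23 = 1*13 + 10
13 = 1*10 + 3
10 = 3*3 + 1
3 = 3*1 + 0
gcd(36, 95) = 1, so the inverse exists.
Back-substitute for 1:
1 = 1*10 − 3*3
  = −3*13 + 4*10
  = 4*23 − 7*13
  = −7*36 + 11*23
  = 11*95 − 29*36
So 36⁻¹ ≡ −29 ≡ 66 (mod 95).

66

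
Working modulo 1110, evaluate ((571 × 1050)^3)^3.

660

571 × 1050 = 599550 ≡ 150 (mod 1110)
(150)^3 ≡ 600 (mod 1110)
(600)^3 ≡ 660 (mod 1110)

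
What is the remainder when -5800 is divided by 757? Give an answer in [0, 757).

-5800 = -8×757 + 256, so -5800 ≡ 256 (mod 757).

256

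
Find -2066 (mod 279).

-2066 = -8×279 + 166, so -2066 ≡ 166 (mod 279).

166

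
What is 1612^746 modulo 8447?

7536

Compute successive squares:
746 in binary is 1011101010, i.e. 746 = 512 + 128 + 64 + 32 + 8 + 2.
1612^1 ≡ 1612 (mod 8447)
1612^2 ≡ 1612^2 = 2598544 ≡ 5315 (mod 8447)
1612^4 ≡ 5315^2 = 28249225 ≡ 2457 (mod 8447)
1612^8 ≡ 2457^2 = 6036849 ≡ 5691 (mod 8447)
1612^16 ≡ 5691^2 = 32387481 ≡ 1683 (mod 8447)
1612^32 ≡ 1683^2 = 2832489 ≡ 2744 (mod 8447)
1612^64 ≡ 2744^2 = 7529536 ≡ 3259 (mod 8447)
1612^128 ≡ 3259^2 = 10621081 ≡ 3202 (mod 8447)
1612^256 ≡ 3202^2 = 10252804 ≡ 6593 (mod 8447)
1612^512 ≡ 6593^2 = 43467649 ≡ 7834 (mod 8447)
1612^746 = 1612^512 · 1612^128 · 1612^64 · 1612^32 · 1612^8 · 1612^2 ≡ 7834 · 3202 · 3259 · 2744 · 5691 · 5315 (mod 8447).
Accumulate the product:
7834 · 3202 = 25084468 ≡ 5325
5325 · 3259 = 17354175 ≡ 4037
4037 · 2744 = 11077528 ≡ 3511
3511 · 5691 = 19981101 ≡ 3946
3946 · 5315 = 20972990 ≡ 7536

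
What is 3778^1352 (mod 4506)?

2854

1352 in binary is 10101001000, i.e. 1352 = 1024 + 256 + 64 + 8.
3778^1 ≡ 3778 (mod 4506)
3778^2 ≡ 3778^2 = 14273284 ≡ 2782 (mod 4506)
3778^4 ≡ 2782^2 = 7739524 ≡ 2722 (mod 4506)
3778^8 ≡ 2722^2 = 7409284 ≡ 1420 (mod 4506)
3778^16 ≡ 1420^2 = 2016400 ≡ 2218 (mod 4506)
3778^32 ≡ 2218^2 = 4919524 ≡ 3478 (mod 4506)
3778^64 ≡ 3478^2 = 12096484 ≡ 2380 (mod 4506)
3778^128 ≡ 2380^2 = 5664400 ≡ 358 (mod 4506)
3778^256 ≡ 358^2 = 128164 ≡ 1996 (mod 4506)
3778^512 ≡ 1996^2 = 3984016 ≡ 712 (mod 4506)
3778^1024 ≡ 712^2 = 506944 ≡ 2272 (mod 4506)
3778^1352 = 3778^1024 × 3778^256 × 3778^64 × 3778^8 ≡ 2272 × 1996 × 2380 × 1420 (mod 4506).
Accumulate the product:
2272 × 1996 = 4534912 ≡ 1876
1876 × 2380 = 4464880 ≡ 3940
3940 × 1420 = 5594800 ≡ 2854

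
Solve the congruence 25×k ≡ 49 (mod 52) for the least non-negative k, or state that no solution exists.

gcd(25, 52) = 1, so a unique solution mod 52 exists.
25⁻¹ ≡ 25 (mod 52).
k ≡ 25×49 ≡ 29 (mod 52).

29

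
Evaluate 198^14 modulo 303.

282

14 in binary is 1110, i.e. 14 = 8 + 4 + 2.
198^1 ≡ 198 (mod 303)
198^2 ≡ 198^2 = 39204 ≡ 117 (mod 303)
198^4 ≡ 117^2 = 13689 ≡ 54 (mod 303)
198^8 ≡ 54^2 = 2916 ≡ 189 (mod 303)
198^14 = 198^8 * 198^4 * 198^2 ≡ 189 * 54 * 117 (mod 303).
Accumulate the product:
189 * 54 = 10206 ≡ 207
207 * 117 = 24219 ≡ 282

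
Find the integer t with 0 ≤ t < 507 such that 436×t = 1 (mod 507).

Run the extended Euclidean algorithm:
507 = 1×436 + 71
436 = 6×71 + 10
71 = 7×10 + 1
10 = 10×1 + 0
gcd(436, 507) = 1, so the inverse exists.
Bézout: 1 = 43×507 − 50×436.
So 436⁻¹ ≡ −50 ≡ 457 (mod 507).

457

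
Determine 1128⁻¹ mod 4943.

4943 = 4*1128 + 431
1128 = 2*431 + 266
431 = 1*266 + 165
266 = 1*165 + 101
165 = 1*101 + 64
101 = 1*64 + 37
64 = 1*37 + 27
37 = 1*27 + 10
27 = 2*10 + 7
10 = 1*7 + 3
7 = 2*3 + 1
3 = 3*1 + 0
gcd(1128, 4943) = 1, so the inverse exists.
Back-substitute for 1:
1 = 1*7 − 2*3
  = −2*10 + 3*7
  = 3*27 − 8*10
  = −8*37 + 11*27
  = 11*64 − 19*37
  = −19*101 + 30*64
  = 30*165 − 49*101
  = −49*266 + 79*165
  = 79*431 − 128*266
  = −128*1128 + 335*431
  = 335*4943 − 1468*1128
So 1128⁻¹ ≡ −1468 ≡ 3475 (mod 4943).

3475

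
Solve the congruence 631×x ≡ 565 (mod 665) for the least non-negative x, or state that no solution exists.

355

gcd(631, 665) = 1, so a unique solution mod 665 exists.
631⁻¹ ≡ 176 (mod 665).
x ≡ 176×565 ≡ 355 (mod 665).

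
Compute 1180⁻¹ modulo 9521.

9521 = 8·1180 + 81
1180 = 14·81 + 46
81 = 1·46 + 35
46 = 1·35 + 11
35 = 3·11 + 2
11 = 5·2 + 1
2 = 2·1 + 0
gcd(1180, 9521) = 1, so the inverse exists.
Back-substitute for 1:
1 = 1·11 − 5·2
  = −5·35 + 16·11
  = 16·46 − 21·35
  = −21·81 + 37·46
  = 37·1180 − 539·81
  = −539·9521 + 4349·1180
So 1180⁻¹ ≡ 4349 (mod 9521).

4349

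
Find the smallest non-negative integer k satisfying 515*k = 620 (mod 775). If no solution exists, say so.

93

gcd(515, 775) = 5, and 5 | 620, so solutions exist.
Divide through by 5: 103*k = 124 (mod 155).
103⁻¹ ≡ 152 (mod 155).
k ≡ 152*124 ≡ 93 (mod 155).
The smallest non-negative solution is k = 93.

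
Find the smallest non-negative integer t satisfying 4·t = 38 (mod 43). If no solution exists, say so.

31

gcd(4, 43) = 1, so a unique solution mod 43 exists.
4⁻¹ ≡ 11 (mod 43).
t ≡ 11·38 ≡ 31 (mod 43).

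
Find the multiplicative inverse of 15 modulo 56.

56 = 3×15 + 11
15 = 1×11 + 4
11 = 2×4 + 3
4 = 1×3 + 1
3 = 3×1 + 0
gcd(15, 56) = 1, so the inverse exists.
Back-substitute for 1:
1 = 1×4 − 1×3
  = −1×11 + 3×4
  = 3×15 − 4×11
  = −4×56 + 15×15
So 15⁻¹ ≡ 15 (mod 56).

15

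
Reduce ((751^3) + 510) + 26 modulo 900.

87

(751)^3 ≡ 451 (mod 900)
451 + 510 = 961 ≡ 61 (mod 900)
61 + 26 = 87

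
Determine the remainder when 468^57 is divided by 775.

643

By square-and-multiply:
468^1 ≡ 468 (mod 775)
468^2 ≡ 468^2 = 219024 ≡ 474 (mod 775)
468^4 ≡ 474^2 = 224676 ≡ 701 (mod 775)
468^8 ≡ 701^2 = 491401 ≡ 51 (mod 775)
468^16 ≡ 51^2 = 2601 ≡ 276 (mod 775)
468^32 ≡ 276^2 = 76176 ≡ 226 (mod 775)
468^57 = 468^32 * 468^16 * 468^8 * 468^1 ≡ 226 * 276 * 51 * 468 (mod 775).
Accumulate the product:
226 * 276 = 62376 ≡ 376
376 * 51 = 19176 ≡ 576
576 * 468 = 269568 ≡ 643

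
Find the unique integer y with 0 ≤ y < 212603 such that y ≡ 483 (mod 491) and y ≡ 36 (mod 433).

491⁻¹ mod 433: 491·112 ≡ 1 (mod 433), so 491⁻¹ ≡ 112.
y = 483 + 491·((36 − 483)·112 mod 433) = 483 + 491·164 = 81007.

81007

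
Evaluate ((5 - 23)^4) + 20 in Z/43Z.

33

5 - 23 = -18 ≡ 25 (mod 43)
(25)^4 ≡ 13 (mod 43)
13 + 20 = 33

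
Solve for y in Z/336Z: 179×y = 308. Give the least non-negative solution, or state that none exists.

28

gcd(179, 336) = 1, so a unique solution mod 336 exists.
179⁻¹ ≡ 107 (mod 336).
y ≡ 107×308 ≡ 28 (mod 336).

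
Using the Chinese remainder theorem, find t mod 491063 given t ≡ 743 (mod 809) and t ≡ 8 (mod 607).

311399

809⁻¹ mod 607: 809·604 ≡ 1 (mod 607), so 809⁻¹ ≡ 604.
t = 743 + 809·((8 − 743)·604 mod 607) = 743 + 809·384 = 311399.
Check: 311399 mod 809 = 743, 311399 mod 607 = 8. ✓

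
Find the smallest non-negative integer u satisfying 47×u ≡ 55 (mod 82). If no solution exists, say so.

gcd(47, 82) = 1, so a unique solution mod 82 exists.
47⁻¹ ≡ 7 (mod 82).
u ≡ 7×55 ≡ 57 (mod 82).

57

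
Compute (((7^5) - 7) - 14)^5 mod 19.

(7)^5 ≡ 11 (mod 19)
11 - 7 = 4
4 - 14 = -10 ≡ 9 (mod 19)
(9)^5 ≡ 16 (mod 19)

16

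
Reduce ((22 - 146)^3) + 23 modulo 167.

38

22 - 146 = -124 ≡ 43 (mod 167)
(43)^3 ≡ 15 (mod 167)
15 + 23 = 38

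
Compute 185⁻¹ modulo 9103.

By the extended Euclidean algorithm:
9103 = 49·185 + 38
185 = 4·38 + 33
38 = 1·33 + 5
33 = 6·5 + 3
5 = 1·3 + 2
3 = 1·2 + 1
2 = 2·1 + 0
gcd(185, 9103) = 1, so the inverse exists.
Back-substitute for 1:
1 = 1·3 − 1·2
  = −1·5 + 2·3
  = 2·33 − 13·5
  = −13·38 + 15·33
  = 15·185 − 73·38
  = −73·9103 + 3592·185
So 185⁻¹ ≡ 3592 (mod 9103).

3592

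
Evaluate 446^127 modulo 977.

Using repeated squaring:
446^1 ≡ 446 (mod 977)
446^2 ≡ 446^2 = 198916 ≡ 585 (mod 977)
446^4 ≡ 585^2 = 342225 ≡ 275 (mod 977)
446^8 ≡ 275^2 = 75625 ≡ 396 (mod 977)
446^16 ≡ 396^2 = 156816 ≡ 496 (mod 977)
446^32 ≡ 496^2 = 246016 ≡ 789 (mod 977)
446^64 ≡ 789^2 = 622521 ≡ 172 (mod 977)
446^127 = 446^64 × 446^32 × 446^16 × 446^8 × 446^4 × 446^2 × 446^1 ≡ 172 × 789 × 496 × 396 × 275 × 585 × 446 (mod 977).
Accumulate the product:
172 × 789 = 135708 ≡ 882
882 × 496 = 437472 ≡ 753
753 × 396 = 298188 ≡ 203
203 × 275 = 55825 ≡ 136
136 × 585 = 79560 ≡ 423
423 × 446 = 188658 ≡ 97

97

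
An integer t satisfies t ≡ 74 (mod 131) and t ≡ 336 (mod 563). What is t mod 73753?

336

131⁻¹ mod 563: 131*202 ≡ 1 (mod 563), so 131⁻¹ ≡ 202.
t = 74 + 131*((336 − 74)*202 mod 563) = 74 + 131*2 = 336.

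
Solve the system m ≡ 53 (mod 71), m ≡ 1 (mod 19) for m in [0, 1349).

1331

71⁻¹ mod 19: 71·15 ≡ 1 (mod 19), so 71⁻¹ ≡ 15.
m = 53 + 71·((1 − 53)·15 mod 19) = 53 + 71·18 = 1331.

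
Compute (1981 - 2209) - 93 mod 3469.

3148

1981 - 2209 = -228 ≡ 3241 (mod 3469)
3241 - 93 = 3148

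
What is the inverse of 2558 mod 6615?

887

Run the extended Euclidean algorithm:
6615 = 2·2558 + 1499
2558 = 1·1499 + 1059
1499 = 1·1059 + 440
1059 = 2·440 + 179
440 = 2·179 + 82
179 = 2·82 + 15
82 = 5·15 + 7
15 = 2·7 + 1
7 = 7·1 + 0
gcd(2558, 6615) = 1, so the inverse exists.
Bézout: 1 = −343·6615 + 887·2558.
So 2558⁻¹ ≡ 887 (mod 6615).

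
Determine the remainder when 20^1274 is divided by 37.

20^1 ≡ 20 (mod 37)
20^2 ≡ 20^2 = 400 ≡ 30 (mod 37)
20^4 ≡ 30^2 = 900 ≡ 12 (mod 37)
20^8 ≡ 12^2 = 144 ≡ 33 (mod 37)
20^16 ≡ 33^2 = 1089 ≡ 16 (mod 37)
20^32 ≡ 16^2 = 256 ≡ 34 (mod 37)
20^64 ≡ 34^2 = 1156 ≡ 9 (mod 37)
20^128 ≡ 9^2 = 81 ≡ 7 (mod 37)
20^256 ≡ 7^2 = 49 ≡ 12 (mod 37)
20^512 ≡ 12^2 = 144 ≡ 33 (mod 37)
20^1024 ≡ 33^2 = 1089 ≡ 16 (mod 37)
20^1274 = 20^1024 * 20^128 * 20^64 * 20^32 * 20^16 * 20^8 * 20^2 ≡ 16 * 7 * 9 * 34 * 16 * 33 * 30 (mod 37).
Accumulate the product:
16 * 7 = 112 ≡ 1
1 * 9 = 9
9 * 34 = 306 ≡ 10
10 * 16 = 160 ≡ 12
12 * 33 = 396 ≡ 26
26 * 30 = 780 ≡ 3

3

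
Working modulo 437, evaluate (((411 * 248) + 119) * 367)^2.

315

411 * 248 = 101928 ≡ 107 (mod 437)
107 + 119 = 226
226 * 367 = 82942 ≡ 349 (mod 437)
(349)^2 ≡ 315 (mod 437)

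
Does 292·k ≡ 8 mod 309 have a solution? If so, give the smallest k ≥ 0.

gcd(292, 309) = 1, so a unique solution mod 309 exists.
292⁻¹ ≡ 109 (mod 309).
k ≡ 109·8 ≡ 254 (mod 309).

254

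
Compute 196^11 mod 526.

306

By square-and-multiply:
11 in binary is 1011, i.e. 11 = 8 + 2 + 1.
196^1 ≡ 196 (mod 526)
196^2 ≡ 196^2 = 38416 ≡ 18 (mod 526)
196^4 ≡ 18^2 = 324 (mod 526)
196^8 ≡ 324^2 = 104976 ≡ 302 (mod 526)
196^11 = 196^8 * 196^2 * 196^1 ≡ 302 * 18 * 196 (mod 526).
Accumulate the product:
302 * 18 = 5436 ≡ 176
176 * 196 = 34496 ≡ 306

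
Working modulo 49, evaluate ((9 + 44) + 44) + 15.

9 + 44 = 53 ≡ 4 (mod 49)
4 + 44 = 48
48 + 15 = 63 ≡ 14 (mod 49)

14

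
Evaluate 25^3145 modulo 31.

25

25^1 ≡ 25 (mod 31)
25^2 ≡ 25^2 = 625 ≡ 5 (mod 31)
25^4 ≡ 5^2 = 25 (mod 31)
25^8 ≡ 25^2 = 625 ≡ 5 (mod 31)
25^16 ≡ 5^2 = 25 (mod 31)
25^32 ≡ 25^2 = 625 ≡ 5 (mod 31)
25^64 ≡ 5^2 = 25 (mod 31)
25^128 ≡ 25^2 = 625 ≡ 5 (mod 31)
25^256 ≡ 5^2 = 25 (mod 31)
25^512 ≡ 25^2 = 625 ≡ 5 (mod 31)
25^1024 ≡ 5^2 = 25 (mod 31)
25^2048 ≡ 25^2 = 625 ≡ 5 (mod 31)
25^3145 = 25^2048 · 25^1024 · 25^64 · 25^8 · 25^1 ≡ 5 · 25 · 25 · 5 · 25 (mod 31).
Accumulate the product:
5 · 25 = 125 ≡ 1
1 · 25 = 25
25 · 5 = 125 ≡ 1
1 · 25 = 25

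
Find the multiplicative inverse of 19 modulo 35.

24

Run the extended Euclidean algorithm:
35 = 1*19 + 16
19 = 1*16 + 3
16 = 5*3 + 1
3 = 3*1 + 0
gcd(19, 35) = 1, so the inverse exists.
Bézout: 1 = 6*35 − 11*19.
So 19⁻¹ ≡ −11 ≡ 24 (mod 35).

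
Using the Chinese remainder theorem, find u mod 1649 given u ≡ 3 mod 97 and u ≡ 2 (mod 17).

682

97⁻¹ mod 17: 97·10 ≡ 1 (mod 17), so 97⁻¹ ≡ 10.
u = 3 + 97·((2 − 3)·10 mod 17) = 3 + 97·7 = 682.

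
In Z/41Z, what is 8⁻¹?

36

Run the extended Euclidean algorithm:
41 = 5·8 + 1
8 = 8·1 + 0
gcd(8, 41) = 1, so the inverse exists.
Bézout: 1 = 1·41 − 5·8.
So 8⁻¹ ≡ −5 ≡ 36 (mod 41).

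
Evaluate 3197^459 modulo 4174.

By square-and-multiply:
459 in binary is 111001011, i.e. 459 = 256 + 128 + 64 + 8 + 2 + 1.
3197^1 ≡ 3197 (mod 4174)
3197^2 ≡ 3197^2 = 10220809 ≡ 2857 (mod 4174)
3197^4 ≡ 2857^2 = 8162449 ≡ 2279 (mod 4174)
3197^8 ≡ 2279^2 = 5193841 ≡ 1385 (mod 4174)
3197^16 ≡ 1385^2 = 1918225 ≡ 2359 (mod 4174)
3197^32 ≡ 2359^2 = 5564881 ≡ 939 (mod 4174)
3197^64 ≡ 939^2 = 881721 ≡ 1007 (mod 4174)
3197^128 ≡ 1007^2 = 1014049 ≡ 3941 (mod 4174)
3197^256 ≡ 3941^2 = 15531481 ≡ 27 (mod 4174)
3197^459 = 3197^256 × 3197^128 × 3197^64 × 3197^8 × 3197^2 × 3197^1 ≡ 27 × 3941 × 1007 × 1385 × 2857 × 3197 (mod 4174).
Accumulate the product:
27 × 3941 = 106407 ≡ 2057
2057 × 1007 = 2071399 ≡ 1095
1095 × 1385 = 1516575 ≡ 1413
1413 × 2857 = 4036941 ≡ 683
683 × 3197 = 2183551 ≡ 549

549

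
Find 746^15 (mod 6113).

Using repeated squaring:
746^1 ≡ 746 (mod 6113)
746^2 ≡ 746^2 = 556516 ≡ 233 (mod 6113)
746^4 ≡ 233^2 = 54289 ≡ 5385 (mod 6113)
746^8 ≡ 5385^2 = 28998225 ≡ 4266 (mod 6113)
746^15 = 746^8 × 746^4 × 746^2 × 746^1 ≡ 4266 × 5385 × 233 × 746 (mod 6113).
Accumulate the product:
4266 × 5385 = 22972410 ≡ 5869
5869 × 233 = 1367477 ≡ 4278
4278 × 746 = 3191388 ≡ 402

402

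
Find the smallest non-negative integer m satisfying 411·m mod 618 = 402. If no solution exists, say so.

10

gcd(411, 618) = 3, and 3 | 402, so solutions exist.
Divide through by 3: 137·m = 134 (mod 206).
137⁻¹ ≡ 203 (mod 206).
m ≡ 203·134 ≡ 10 (mod 206).
The smallest non-negative solution is m = 10.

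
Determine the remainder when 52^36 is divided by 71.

19

Using repeated squaring:
52^1 ≡ 52 (mod 71)
52^2 ≡ 52^2 = 2704 ≡ 6 (mod 71)
52^4 ≡ 6^2 = 36 (mod 71)
52^8 ≡ 36^2 = 1296 ≡ 18 (mod 71)
52^16 ≡ 18^2 = 324 ≡ 40 (mod 71)
52^32 ≡ 40^2 = 1600 ≡ 38 (mod 71)
52^36 = 52^32 · 52^4 ≡ 38 · 36 (mod 71).
38 · 36 = 1368 ≡ 19 (mod 71).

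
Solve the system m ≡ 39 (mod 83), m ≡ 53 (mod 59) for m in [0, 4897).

2944

83⁻¹ mod 59: 83×32 ≡ 1 (mod 59), so 83⁻¹ ≡ 32.
m = 39 + 83×((53 − 39)×32 mod 59) = 39 + 83×35 = 2944.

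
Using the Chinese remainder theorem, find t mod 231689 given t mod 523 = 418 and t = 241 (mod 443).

523⁻¹ mod 443: 523*72 ≡ 1 (mod 443), so 523⁻¹ ≡ 72.
t = 418 + 523*((241 − 418)*72 mod 443) = 418 + 523*103 = 54287.
Check: 54287 mod 523 = 418, 54287 mod 443 = 241. ✓

54287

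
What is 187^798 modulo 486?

798 in binary is 1100011110, i.e. 798 = 512 + 256 + 16 + 8 + 4 + 2.
187^1 ≡ 187 (mod 486)
187^2 ≡ 187^2 = 34969 ≡ 463 (mod 486)
187^4 ≡ 463^2 = 214369 ≡ 43 (mod 486)
187^8 ≡ 43^2 = 1849 ≡ 391 (mod 486)
187^16 ≡ 391^2 = 152881 ≡ 277 (mod 486)
187^32 ≡ 277^2 = 76729 ≡ 427 (mod 486)
187^64 ≡ 427^2 = 182329 ≡ 79 (mod 486)
187^128 ≡ 79^2 = 6241 ≡ 409 (mod 486)
187^256 ≡ 409^2 = 167281 ≡ 97 (mod 486)
187^512 ≡ 97^2 = 9409 ≡ 175 (mod 486)
187^798 = 187^512 · 187^256 · 187^16 · 187^8 · 187^4 · 187^2 ≡ 175 · 97 · 277 · 391 · 43 · 463 (mod 486).
Accumulate the product:
175 · 97 = 16975 ≡ 451
451 · 277 = 124927 ≡ 25
25 · 391 = 9775 ≡ 55
55 · 43 = 2365 ≡ 421
421 · 463 = 194923 ≡ 37

37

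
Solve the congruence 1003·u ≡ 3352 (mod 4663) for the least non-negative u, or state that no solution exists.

2909

gcd(1003, 4663) = 1, so a unique solution mod 4663 exists.
1003⁻¹ ≡ 1232 (mod 4663).
u ≡ 1232·3352 ≡ 2909 (mod 4663).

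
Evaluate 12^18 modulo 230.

Compute successive squares:
12^1 ≡ 12 (mod 230)
12^2 ≡ 12^2 = 144 (mod 230)
12^4 ≡ 144^2 = 20736 ≡ 36 (mod 230)
12^8 ≡ 36^2 = 1296 ≡ 146 (mod 230)
12^16 ≡ 146^2 = 21316 ≡ 156 (mod 230)
12^18 = 12^16 × 12^2 ≡ 156 × 144 (mod 230).
156 × 144 = 22464 ≡ 154 (mod 230).

154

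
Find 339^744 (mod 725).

Compute successive squares:
744 in binary is 1011101000, i.e. 744 = 512 + 128 + 64 + 32 + 8.
339^1 ≡ 339 (mod 725)
339^2 ≡ 339^2 = 114921 ≡ 371 (mod 725)
339^4 ≡ 371^2 = 137641 ≡ 616 (mod 725)
339^8 ≡ 616^2 = 379456 ≡ 281 (mod 725)
339^16 ≡ 281^2 = 78961 ≡ 661 (mod 725)
339^32 ≡ 661^2 = 436921 ≡ 471 (mod 725)
339^64 ≡ 471^2 = 221841 ≡ 716 (mod 725)
339^128 ≡ 716^2 = 512656 ≡ 81 (mod 725)
339^256 ≡ 81^2 = 6561 ≡ 36 (mod 725)
339^512 ≡ 36^2 = 1296 ≡ 571 (mod 725)
339^744 = 339^512 * 339^128 * 339^64 * 339^32 * 339^8 ≡ 571 * 81 * 716 * 471 * 281 (mod 725).
Accumulate the product:
571 * 81 = 46251 ≡ 576
576 * 716 = 412416 ≡ 616
616 * 471 = 290136 ≡ 136
136 * 281 = 38216 ≡ 516

516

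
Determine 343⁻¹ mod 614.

By the extended Euclidean algorithm:
614 = 1*343 + 271
343 = 1*271 + 72
271 = 3*72 + 55
72 = 1*55 + 17
55 = 3*17 + 4
17 = 4*4 + 1
4 = 4*1 + 0
gcd(343, 614) = 1, so the inverse exists.
Back-substitute for 1:
1 = 1*17 − 4*4
  = −4*55 + 13*17
  = 13*72 − 17*55
  = −17*271 + 64*72
  = 64*343 − 81*271
  = −81*614 + 145*343
So 343⁻¹ ≡ 145 (mod 614).

145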